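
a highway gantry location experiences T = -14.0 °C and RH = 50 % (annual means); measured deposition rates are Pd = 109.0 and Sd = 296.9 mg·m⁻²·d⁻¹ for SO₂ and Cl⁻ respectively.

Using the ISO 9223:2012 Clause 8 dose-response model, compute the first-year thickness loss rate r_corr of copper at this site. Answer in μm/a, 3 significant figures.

r_corr = 0.162 μm/a

copper: T≤10 °C ⇒ hinge +0.126·(-14.0−10) = -3.0240
  SO₂ term: 0.0053·109.0^0.26·exp(0.059·50-3.0240) = 0.01667
  Sd branch = 0.01025·Sd^0.27·e^(0.036·RH+0.049·T) = 0.1453 μm/a
  sum: 0.01667 + 0.1453 → r_corr = 0.1619 μm/a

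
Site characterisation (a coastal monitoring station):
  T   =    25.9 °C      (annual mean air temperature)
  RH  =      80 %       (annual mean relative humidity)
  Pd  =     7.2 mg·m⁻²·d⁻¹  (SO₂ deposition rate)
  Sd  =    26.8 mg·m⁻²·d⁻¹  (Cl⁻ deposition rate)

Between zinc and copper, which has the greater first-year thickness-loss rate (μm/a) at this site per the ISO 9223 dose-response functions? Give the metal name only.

zinc: temperature factor f = -0.071·(15.9) = -1.1289
  Pd branch = 0.0129·Pd^0.44·e^(0.046·RH+f) = 0.3942 μm/a
  Sd branch = 0.0175·Sd^0.57·e^(0.008·RH+0.085·T) = 1.955 μm/a
  r_corr = 0.3942 + 1.955 = 2.349 μm/a
copper: T>10 °C ⇒ hinge -0.080·(25.9−10) = -1.2720
  Pd branch = 0.0053·Pd^0.26·e^(0.059·RH+f) = 0.2784 μm/a
  Cl⁻ term: 0.01025·26.8^0.27·exp(0.036·80+0.049·25.9) = 1.579
  r_corr = 0.2784 + 1.579 = 1.857 μm/a
Ordering by μm/a: zinc (2.35) > copper (1.86)

zinc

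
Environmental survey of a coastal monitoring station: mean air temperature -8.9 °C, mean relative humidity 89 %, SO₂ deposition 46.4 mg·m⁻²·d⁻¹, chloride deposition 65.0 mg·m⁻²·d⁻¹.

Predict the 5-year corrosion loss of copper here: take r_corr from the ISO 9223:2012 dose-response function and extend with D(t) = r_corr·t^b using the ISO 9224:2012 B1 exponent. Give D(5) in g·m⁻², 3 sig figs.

copper: f(T) = +0.126·(T−10) [T≤10 °C] = -2.3814
  sulphur-dioxide contribution → 0.2534 μm/a
  chloride contribution → 0.5038 μm/a
  total first-year rate 0.7573 μm/a
ISO 9224: D(t) = r_corr · t^b with b = 0.667 (copper, B1)
  D(5) = 0.7573 × 5^0.667 = 0.7573 × 2.926 = 2.215 μm
  Mass loss = 2.215 μm × 8.96 g/cm³ = 19.85 g·m⁻²

D(5) = 19.9 g·m⁻²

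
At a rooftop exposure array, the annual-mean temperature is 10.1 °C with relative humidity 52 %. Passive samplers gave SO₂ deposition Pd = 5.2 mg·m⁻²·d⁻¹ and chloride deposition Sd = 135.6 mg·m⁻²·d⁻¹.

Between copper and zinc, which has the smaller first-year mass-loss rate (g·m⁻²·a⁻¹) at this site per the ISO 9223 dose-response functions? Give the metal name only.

copper: T>10 °C ⇒ hinge -0.080·(10.1−10) = -0.0080
  Pd branch = 0.0053·Pd^0.26·e^(0.059·RH+f) = 0.1735 μm/a
  Cl⁻ term: 0.01025·135.6^0.27·exp(0.036·52+0.049·10.1) = 0.4115
  r_corr = 0.1735 + 0.4115 = 0.585 μm/a
  mass loss = 0.585 μm/a × 8.96 g/cm³ = 5.242 g·m⁻²·a⁻¹
zinc: temperature factor f = -0.071·(0.1) = -0.0071
  Pd branch = 0.0129·Pd^0.44·e^(0.046·RH+f) = 0.2893 μm/a
  Sd branch = 0.0175·Sd^0.57·e^(0.008·RH+0.085·T) = 1.028 μm/a
  sum: 0.2893 + 1.028 → r_corr = 1.317 μm/a
  mass loss = 1.317 μm/a × 7.14 g/cm³ = 9.405 g·m⁻²·a⁻¹
Ordering by g·m⁻²·a⁻¹: zinc (9.4) > copper (5.24)

copper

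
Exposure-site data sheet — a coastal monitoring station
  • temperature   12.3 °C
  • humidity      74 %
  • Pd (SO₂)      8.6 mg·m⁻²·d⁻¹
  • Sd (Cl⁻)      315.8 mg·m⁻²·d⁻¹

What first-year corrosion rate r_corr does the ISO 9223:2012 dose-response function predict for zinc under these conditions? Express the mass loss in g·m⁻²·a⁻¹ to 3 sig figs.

zinc: T>10 °C ⇒ hinge -0.071·(12.3−10) = -0.1633
  Pd branch = 0.0129·Pd^0.44·e^(0.046·RH+f) = 0.8495 μm/a
  Cl⁻ term: 0.0175·315.8^0.57·exp(0.008·74+0.085·12.3) = 2.393
  sum: 0.8495 + 2.393 → r_corr = 3.242 μm/a
Convert to mass loss: 3.242 μm/a × 7.14 g/cm³ = 23.15 g·m⁻²·a⁻¹

r_corr = 23.1 g·m⁻²·a⁻¹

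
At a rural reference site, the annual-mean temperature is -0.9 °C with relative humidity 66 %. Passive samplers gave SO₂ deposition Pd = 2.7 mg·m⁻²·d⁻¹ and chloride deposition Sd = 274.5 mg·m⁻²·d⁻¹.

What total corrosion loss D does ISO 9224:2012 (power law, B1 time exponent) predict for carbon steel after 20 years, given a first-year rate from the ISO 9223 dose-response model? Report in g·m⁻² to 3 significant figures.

D(20) = 1.14e+03 g·m⁻²

carbon steel: T≤10 °C ⇒ hinge +0.150·(-0.9−10) = -1.6350
  SO₂ term: 1.77·2.7^0.52·exp(0.02·66-1.6350) = 2.165
  Cl⁻ term: 0.102·274.5^0.62·exp(0.033·66+0.04·-0.9) = 28.23
  sum: 2.165 + 28.23 → r_corr = 30.4 μm/a
Power-law: D(20) = r_corr · 20^0.523
  D(20) = 30.4 × 20^0.523 = 30.4 × 4.791 = 145.6 μm
  Mass loss = 145.6 μm × 7.85 g/cm³ = 1143 g·m⁻²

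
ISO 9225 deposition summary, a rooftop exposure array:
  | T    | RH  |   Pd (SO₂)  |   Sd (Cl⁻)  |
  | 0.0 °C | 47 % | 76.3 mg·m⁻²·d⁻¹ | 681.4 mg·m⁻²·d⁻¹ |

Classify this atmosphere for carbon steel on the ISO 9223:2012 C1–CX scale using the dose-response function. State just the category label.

C3

carbon steel: f(T) = +0.150·(T−10) [T≤10 °C] = -1.5000
  SO₂ term: 1.77·76.3^0.52·exp(0.02·47-1.5000) = 9.631
  Cl⁻ term: 0.102·681.4^0.62·exp(0.033·47+0.04·0.0) = 27.47
  r_corr = 9.631 + 27.47 = 37.1 μm/a
37.1 μm/a falls in (25, 50] for carbon steel → category C3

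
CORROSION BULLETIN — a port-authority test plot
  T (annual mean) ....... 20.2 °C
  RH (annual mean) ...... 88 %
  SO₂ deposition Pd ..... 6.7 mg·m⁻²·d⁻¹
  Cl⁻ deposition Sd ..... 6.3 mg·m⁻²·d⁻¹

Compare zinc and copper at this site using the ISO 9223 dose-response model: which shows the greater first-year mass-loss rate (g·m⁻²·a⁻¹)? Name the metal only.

copper

zinc: T>10 °C ⇒ hinge -0.071·(20.2−10) = -0.7242
  Pd branch = 0.0129·Pd^0.44·e^(0.046·RH+f) = 0.8271 μm/a
  Cl⁻ term: 0.0175·6.3^0.57·exp(0.008·88+0.085·20.2) = 0.5625
  sum: 0.8271 + 0.5625 → r_corr = 1.39 μm/a
  mass loss = 1.39 μm/a × 7.14 g/cm³ = 9.922 g·m⁻²·a⁻¹
copper: f(T) = -0.080·(T−10) [T>10 °C] = -0.8160
  Pd branch = 0.0053·Pd^0.26·e^(0.059·RH+f) = 0.6911 μm/a
  Sd branch = 0.01025·Sd^0.27·e^(0.036·RH+0.049·T) = 1.077 μm/a
  sum: 0.6911 + 1.077 → r_corr = 1.768 μm/a
  mass loss = 1.768 μm/a × 8.96 g/cm³ = 15.84 g·m⁻²·a⁻¹
Ordering by g·m⁻²·a⁻¹: copper (15.8) > zinc (9.92)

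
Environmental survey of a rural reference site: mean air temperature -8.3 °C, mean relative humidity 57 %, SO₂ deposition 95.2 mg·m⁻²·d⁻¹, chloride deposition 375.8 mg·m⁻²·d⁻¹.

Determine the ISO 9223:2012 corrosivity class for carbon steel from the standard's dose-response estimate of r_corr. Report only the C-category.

carbon steel: T≤10 °C ⇒ hinge +0.150·(-8.3−10) = -2.7450
  Pd branch = 1.77·Pd^0.52·e^(0.02·RH+f) = 3.8 μm/a
  Sd branch = 0.102·Sd^0.62·e^(0.033·RH+0.04·T) = 18.96 μm/a
  sum: 3.8 + 18.96 → r_corr = 22.76 μm/a
ISO 9223 Table 2 (carbon steel): 1.3 < 22.8 ≤ 25 μm/a ⇒ C2

C2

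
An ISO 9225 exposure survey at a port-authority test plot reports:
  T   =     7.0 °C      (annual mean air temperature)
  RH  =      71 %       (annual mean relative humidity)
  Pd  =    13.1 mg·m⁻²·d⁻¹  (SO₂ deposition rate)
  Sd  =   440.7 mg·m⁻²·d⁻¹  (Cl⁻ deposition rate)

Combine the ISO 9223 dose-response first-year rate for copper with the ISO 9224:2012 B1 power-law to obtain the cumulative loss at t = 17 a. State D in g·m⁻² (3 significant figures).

D(17) = 84.8 g·m⁻²

copper: f(T) = +0.126·(T−10) [T≤10 °C] = -0.3780
  SO₂ term: 0.0053·13.1^0.26·exp(0.059·71-0.3780) = 0.4676
  Sd branch = 0.01025·Sd^0.27·e^(0.036·RH+0.049·T) = 0.9631 μm/a
  sum: 0.4676 + 0.9631 → r_corr = 1.431 μm/a
Power-law: D(17) = r_corr · 17^0.667
  D(17) = 1.431 × 17^0.667 = 1.431 × 6.618 = 9.468 μm
  Mass loss = 9.468 μm × 8.96 g/cm³ = 84.83 g·m⁻²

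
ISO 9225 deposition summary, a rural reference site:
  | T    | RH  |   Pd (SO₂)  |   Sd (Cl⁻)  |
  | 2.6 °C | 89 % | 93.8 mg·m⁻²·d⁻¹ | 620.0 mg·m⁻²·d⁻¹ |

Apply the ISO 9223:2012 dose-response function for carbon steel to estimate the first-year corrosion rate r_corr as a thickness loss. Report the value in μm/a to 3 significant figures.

r_corr = 152 μm/a

carbon steel: T≤10 °C ⇒ hinge +0.150·(2.6−10) = -1.1100
  Pd branch = 1.77·Pd^0.52·e^(0.02·RH+f) = 36.69 μm/a
  Sd branch = 0.102·Sd^0.62·e^(0.033·RH+0.04·T) = 115 μm/a
  r_corr = 36.69 + 115 = 151.7 μm/a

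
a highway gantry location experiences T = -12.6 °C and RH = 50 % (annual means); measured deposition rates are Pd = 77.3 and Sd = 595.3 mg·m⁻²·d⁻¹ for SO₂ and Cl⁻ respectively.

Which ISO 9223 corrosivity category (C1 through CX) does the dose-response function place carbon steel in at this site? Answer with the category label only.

carbon steel: temperature factor f = +0.150·(-22.6) = -3.3900
  Pd branch = 1.77·Pd^0.52·e^(0.02·RH+f) = 1.555 μm/a
  Sd branch = 0.102·Sd^0.62·e^(0.033·RH+0.04·T) = 16.85 μm/a
  sum: 1.555 + 16.85 → r_corr = 18.41 μm/a
Category bounds: 1.3…25 μm/a bracket r_corr ⇒ C2

C2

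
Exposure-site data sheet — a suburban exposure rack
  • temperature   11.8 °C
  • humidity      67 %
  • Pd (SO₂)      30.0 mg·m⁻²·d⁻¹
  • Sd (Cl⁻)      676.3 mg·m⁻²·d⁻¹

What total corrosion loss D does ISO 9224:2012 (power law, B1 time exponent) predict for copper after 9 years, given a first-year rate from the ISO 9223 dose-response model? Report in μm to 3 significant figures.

D(9) = 7.63 μm

copper: f(T) = -0.080·(T−10) [T>10 °C] = -0.1440
  sulphur-dioxide contribution → 0.5788 μm/a
  chloride contribution → 1.184 μm/a
  total first-year rate 1.763 μm/a
ISO 9224: D(t) = r_corr · t^b with b = 0.667 (copper, B1)
  D(9) = 1.763 × 9^0.667 = 1.763 × 4.33 = 7.635 μm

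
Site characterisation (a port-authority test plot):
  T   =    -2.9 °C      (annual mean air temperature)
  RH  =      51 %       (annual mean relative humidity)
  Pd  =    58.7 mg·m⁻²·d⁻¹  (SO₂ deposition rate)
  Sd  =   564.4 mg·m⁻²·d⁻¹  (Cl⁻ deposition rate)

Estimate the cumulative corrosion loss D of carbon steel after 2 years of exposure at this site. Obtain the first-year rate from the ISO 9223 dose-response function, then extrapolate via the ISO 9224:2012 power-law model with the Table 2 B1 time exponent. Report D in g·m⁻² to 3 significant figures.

D(2) = 347 g·m⁻²

carbon steel: temperature factor f = +0.150·(-12.9) = -1.9350
  SO₂ term: 1.77·58.7^0.52·exp(0.02·51-1.9350) = 5.892
  Cl⁻ term: 0.102·564.4^0.62·exp(0.033·51+0.04·-2.9) = 24.84
  sum: 5.892 + 24.84 → r_corr = 30.73 μm/a
ISO 9224: D(t) = r_corr · t^b with b = 0.523 (carbon steel, B1)
  D(2) = 30.73 × 2^0.523 = 30.73 × 1.437 = 44.16 μm
  Mass loss = 44.16 μm × 7.85 g/cm³ = 346.6 g·m⁻²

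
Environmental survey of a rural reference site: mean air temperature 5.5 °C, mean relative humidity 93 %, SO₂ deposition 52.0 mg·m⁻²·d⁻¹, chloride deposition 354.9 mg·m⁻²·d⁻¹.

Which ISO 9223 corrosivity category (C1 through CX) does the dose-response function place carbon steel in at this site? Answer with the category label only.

carbon steel: T≤10 °C ⇒ hinge +0.150·(5.5−10) = -0.6750
  SO₂ term: 1.77·52.0^0.52·exp(0.02·93-0.6750) = 45.18
  Sd branch = 0.102·Sd^0.62·e^(0.033·RH+0.04·T) = 104.2 μm/a
  sum: 45.18 + 104.2 → r_corr = 149.4 μm/a
Category bounds: 80…200 μm/a bracket r_corr ⇒ C5

C5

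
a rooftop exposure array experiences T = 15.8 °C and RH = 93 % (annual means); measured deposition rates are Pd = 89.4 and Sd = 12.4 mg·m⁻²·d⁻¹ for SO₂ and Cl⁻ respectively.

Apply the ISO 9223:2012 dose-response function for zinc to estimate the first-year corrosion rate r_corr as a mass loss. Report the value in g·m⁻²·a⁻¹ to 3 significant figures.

zinc: T>10 °C ⇒ hinge -0.071·(15.8−10) = -0.4118
  sulphur-dioxide contribution → 4.449 μm/a
  chloride contribution → 0.5925 μm/a
  total first-year rate 5.041 μm/a
Convert to mass loss: 5.041 μm/a × 7.14 g/cm³ = 35.99 g·m⁻²·a⁻¹

r_corr = 36.0 g·m⁻²·a⁻¹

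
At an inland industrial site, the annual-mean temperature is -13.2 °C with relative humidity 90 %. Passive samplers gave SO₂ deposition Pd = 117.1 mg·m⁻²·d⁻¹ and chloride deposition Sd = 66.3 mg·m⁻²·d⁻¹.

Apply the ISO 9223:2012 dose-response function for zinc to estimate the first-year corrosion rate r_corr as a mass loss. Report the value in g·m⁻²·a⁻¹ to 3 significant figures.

r_corr = 20.4 g·m⁻²·a⁻¹

zinc: T≤10 °C ⇒ hinge +0.038·(-13.2−10) = -0.8816
  Pd branch = 0.0129·Pd^0.44·e^(0.046·RH+f) = 2.728 μm/a
  Cl⁻ term: 0.0175·66.3^0.57·exp(0.008·90+0.085·-13.2) = 0.1279
  r_corr = 2.728 + 0.1279 = 2.856 μm/a
Convert to mass loss: 2.856 μm/a × 7.14 g/cm³ = 20.39 g·m⁻²·a⁻¹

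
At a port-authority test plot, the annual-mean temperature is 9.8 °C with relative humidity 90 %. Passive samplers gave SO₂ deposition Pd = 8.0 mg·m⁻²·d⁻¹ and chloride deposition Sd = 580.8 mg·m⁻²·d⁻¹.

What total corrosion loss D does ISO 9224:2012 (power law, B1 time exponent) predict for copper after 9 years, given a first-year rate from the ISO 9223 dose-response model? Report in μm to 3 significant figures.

copper: temperature factor f = +0.126·(-0.2) = -0.0252
  sulphur-dioxide contribution → 1.796 μm/a
  chloride contribution → 2.359 μm/a
  total first-year rate 4.154 μm/a
Long-term exponent b (ISO 9224 Table 2, B1) = 0.667
  D(9) = 4.154 × 9^0.667 = 4.154 × 4.33 = 17.99 μm

D(9) = 18.0 μm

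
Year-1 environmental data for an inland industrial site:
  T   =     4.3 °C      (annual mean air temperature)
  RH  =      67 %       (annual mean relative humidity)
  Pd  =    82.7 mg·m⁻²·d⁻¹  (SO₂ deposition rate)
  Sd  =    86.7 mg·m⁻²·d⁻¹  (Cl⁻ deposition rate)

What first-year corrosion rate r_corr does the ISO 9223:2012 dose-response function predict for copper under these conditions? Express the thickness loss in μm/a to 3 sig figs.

copper: T≤10 °C ⇒ hinge +0.126·(4.3−10) = -0.7182
  Pd branch = 0.0053·Pd^0.26·e^(0.059·RH+f) = 0.4243 μm/a
  Sd branch = 0.01025·Sd^0.27·e^(0.036·RH+0.049·T) = 0.471 μm/a
  r_corr = 0.4243 + 0.471 = 0.8953 μm/a

r_corr = 0.895 μm/a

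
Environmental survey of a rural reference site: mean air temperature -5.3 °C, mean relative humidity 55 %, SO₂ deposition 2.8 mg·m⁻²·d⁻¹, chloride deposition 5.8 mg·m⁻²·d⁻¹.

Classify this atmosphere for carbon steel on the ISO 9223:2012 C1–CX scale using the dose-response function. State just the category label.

C2

carbon steel: f(T) = +0.150·(T−10) [T≤10 °C] = -2.2950
  Pd branch = 1.77·Pd^0.52·e^(0.02·RH+f) = 0.9152 μm/a
  Sd branch = 0.102·Sd^0.62·e^(0.033·RH+0.04·T) = 1.507 μm/a
  r_corr = 0.9152 + 1.507 = 2.422 μm/a
Category bounds: 1.3…25 μm/a bracket r_corr ⇒ C2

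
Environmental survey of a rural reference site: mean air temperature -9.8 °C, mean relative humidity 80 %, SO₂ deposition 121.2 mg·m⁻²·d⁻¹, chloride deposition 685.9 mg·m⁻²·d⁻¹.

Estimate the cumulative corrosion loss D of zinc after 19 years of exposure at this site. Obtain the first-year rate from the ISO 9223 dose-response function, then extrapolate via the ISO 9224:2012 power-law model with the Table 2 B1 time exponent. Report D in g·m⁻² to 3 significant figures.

D(19) = 202 g·m⁻²

zinc: T≤10 °C ⇒ hinge +0.038·(-9.8−10) = -0.7524
  sulphur-dioxide contribution → 1.99 μm/a
  chloride contribution → 0.5969 μm/a
  ⇒ r_corr(zinc) = 2.587 μm/a
ISO 9224: D(t) = r_corr · t^b with b = 0.813 (zinc, B1)
  D(19) = 2.587 × 19^0.813 = 2.587 × 10.96 = 28.34 μm
  Mass loss = 28.34 μm × 7.14 g/cm³ = 202.3 g·m⁻²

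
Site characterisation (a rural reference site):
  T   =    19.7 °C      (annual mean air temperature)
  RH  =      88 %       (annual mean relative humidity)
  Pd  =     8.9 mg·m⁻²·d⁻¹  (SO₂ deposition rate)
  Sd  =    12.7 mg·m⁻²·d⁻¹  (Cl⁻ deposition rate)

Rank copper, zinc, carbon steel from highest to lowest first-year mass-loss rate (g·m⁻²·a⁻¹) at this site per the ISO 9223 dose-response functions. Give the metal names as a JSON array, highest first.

["carbon steel", "copper", "zinc"]

copper: T>10 °C ⇒ hinge -0.080·(19.7−10) = -0.7760
  sulphur-dioxide contribution → 0.7744 μm/a
  chloride contribution → 1.27 μm/a
  total first-year rate 2.044 μm/a
  mass loss = 2.044 μm/a × 8.96 g/cm³ = 18.32 g·m⁻²·a⁻¹
zinc: f(T) = -0.071·(T−10) [T>10 °C] = -0.6887
  sulphur-dioxide contribution → 0.9711 μm/a
  chloride contribution → 0.8039 μm/a
  total first-year rate 1.775 μm/a
  mass loss = 1.775 μm/a × 7.14 g/cm³ = 12.67 g·m⁻²·a⁻¹
carbon steel: f(T) = -0.054·(T−10) [T>10 °C] = -0.5238
  sulphur-dioxide contribution → 18.99 μm/a
  chloride contribution → 19.79 μm/a
  ⇒ r_corr(carbon steel) = 38.78 μm/a
  mass loss = 38.78 μm/a × 7.85 g/cm³ = 304.4 g·m⁻²·a⁻¹
Ordering by g·m⁻²·a⁻¹: carbon steel (304) > copper (18.3) > zinc (12.7)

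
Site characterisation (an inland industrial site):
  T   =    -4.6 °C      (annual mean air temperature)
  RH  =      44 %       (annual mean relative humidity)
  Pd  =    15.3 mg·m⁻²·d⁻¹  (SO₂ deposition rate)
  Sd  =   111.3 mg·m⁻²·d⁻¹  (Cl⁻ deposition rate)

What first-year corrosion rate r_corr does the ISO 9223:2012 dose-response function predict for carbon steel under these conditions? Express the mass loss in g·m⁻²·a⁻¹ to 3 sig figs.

carbon steel: temperature factor f = +0.150·(-14.6) = -2.1900
  SO₂ term: 1.77·15.3^0.52·exp(0.02·44-2.1900) = 1.973
  Sd branch = 0.102·Sd^0.62·e^(0.033·RH+0.04·T) = 6.732 μm/a
  sum: 1.973 + 6.732 → r_corr = 8.704 μm/a
Convert to mass loss: 8.704 μm/a × 7.85 g/cm³ = 68.33 g·m⁻²·a⁻¹

r_corr = 68.3 g·m⁻²·a⁻¹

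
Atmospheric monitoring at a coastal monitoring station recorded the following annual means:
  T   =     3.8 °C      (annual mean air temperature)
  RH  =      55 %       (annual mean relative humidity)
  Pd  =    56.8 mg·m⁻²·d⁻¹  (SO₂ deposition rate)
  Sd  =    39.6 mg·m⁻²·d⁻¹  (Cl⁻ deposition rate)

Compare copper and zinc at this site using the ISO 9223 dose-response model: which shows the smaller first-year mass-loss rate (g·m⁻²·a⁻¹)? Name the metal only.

copper: f(T) = +0.126·(T−10) [T≤10 °C] = -0.7812
  sulphur-dioxide contribution → 0.178 μm/a
  chloride contribution → 0.2415 μm/a
  ⇒ r_corr(copper) = 0.4195 μm/a
  mass loss = 0.4195 μm/a × 8.96 g/cm³ = 3.758 g·m⁻²·a⁻¹
zinc: T≤10 °C ⇒ hinge +0.038·(3.8−10) = -0.2356
  sulphur-dioxide contribution → 0.7567 μm/a
  chloride contribution → 0.3056 μm/a
  ⇒ r_corr(zinc) = 1.062 μm/a
  mass loss = 1.062 μm/a × 7.14 g/cm³ = 7.585 g·m⁻²·a⁻¹
Ordering by g·m⁻²·a⁻¹: zinc (7.58) > copper (3.76)

copper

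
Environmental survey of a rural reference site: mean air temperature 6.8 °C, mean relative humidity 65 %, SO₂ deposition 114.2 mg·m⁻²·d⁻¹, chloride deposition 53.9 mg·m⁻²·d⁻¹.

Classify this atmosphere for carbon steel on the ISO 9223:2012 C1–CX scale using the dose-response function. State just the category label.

C4

carbon steel: T≤10 °C ⇒ hinge +0.150·(6.8−10) = -0.4800
  SO₂ term: 1.77·114.2^0.52·exp(0.02·65-0.4800) = 47.22
  Cl⁻ term: 0.102·53.9^0.62·exp(0.033·65+0.04·6.8) = 13.55
  r_corr = 47.22 + 13.55 = 60.76 μm/a
60.8 μm/a falls in (50, 80] for carbon steel → category C4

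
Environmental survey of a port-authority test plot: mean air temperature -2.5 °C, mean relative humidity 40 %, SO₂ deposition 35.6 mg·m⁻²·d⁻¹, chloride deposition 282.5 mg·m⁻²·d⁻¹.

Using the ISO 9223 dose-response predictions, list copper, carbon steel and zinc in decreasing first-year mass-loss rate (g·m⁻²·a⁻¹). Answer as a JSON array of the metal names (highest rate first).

copper: temperature factor f = +0.126·(-12.5) = -1.5750
  Pd branch = 0.0053·Pd^0.26·e^(0.059·RH+f) = 0.02942 μm/a
  Cl⁻ term: 0.01025·282.5^0.27·exp(0.036·40+0.049·-2.5) = 0.1757
  r_corr = 0.02942 + 0.1757 = 0.2051 μm/a
  mass loss = 0.2051 μm/a × 8.96 g/cm³ = 1.838 g·m⁻²·a⁻¹
carbon steel: T≤10 °C ⇒ hinge +0.150·(-2.5−10) = -1.8750
  Pd branch = 1.77·Pd^0.52·e^(0.02·RH+f) = 3.871 μm/a
  Sd branch = 0.102·Sd^0.62·e^(0.033·RH+0.04·T) = 11.43 μm/a
  r_corr = 3.871 + 11.43 = 15.3 μm/a
  mass loss = 15.3 μm/a × 7.85 g/cm³ = 120.1 g·m⁻²·a⁻¹
zinc: T≤10 °C ⇒ hinge +0.038·(-2.5−10) = -0.4750
  SO₂ term: 0.0129·35.6^0.44·exp(0.046·40-0.4750) = 0.2432
  Sd branch = 0.0175·Sd^0.57·e^(0.008·RH+0.085·T) = 0.4862 μm/a
  r_corr = 0.2432 + 0.4862 = 0.7294 μm/a
  mass loss = 0.7294 μm/a × 7.14 g/cm³ = 5.208 g·m⁻²·a⁻¹
Ordering by g·m⁻²·a⁻¹: carbon steel (120) > zinc (5.21) > copper (1.84)

["carbon steel", "zinc", "copper"]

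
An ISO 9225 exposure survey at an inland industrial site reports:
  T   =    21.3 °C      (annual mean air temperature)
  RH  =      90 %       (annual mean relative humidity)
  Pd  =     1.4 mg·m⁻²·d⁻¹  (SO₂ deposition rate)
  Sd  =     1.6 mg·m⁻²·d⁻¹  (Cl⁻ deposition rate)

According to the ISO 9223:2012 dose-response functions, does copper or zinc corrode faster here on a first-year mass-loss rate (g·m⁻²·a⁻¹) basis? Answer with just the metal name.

copper

copper: f(T) = -0.080·(T−10) [T>10 °C] = -0.9040
  sulphur-dioxide contribution → 0.474 μm/a
  chloride contribution → 0.8438 μm/a
  ⇒ r_corr(copper) = 1.318 μm/a
  mass loss = 1.318 μm/a × 8.96 g/cm³ = 11.81 g·m⁻²·a⁻¹
zinc: f(T) = -0.071·(T−10) [T>10 °C] = -0.8023
  sulphur-dioxide contribution → 0.4211 μm/a
  chloride contribution → 0.2873 μm/a
  ⇒ r_corr(zinc) = 0.7085 μm/a
  mass loss = 0.7085 μm/a × 7.14 g/cm³ = 5.058 g·m⁻²·a⁻¹
Ordering by g·m⁻²·a⁻¹: copper (11.8) > zinc (5.06)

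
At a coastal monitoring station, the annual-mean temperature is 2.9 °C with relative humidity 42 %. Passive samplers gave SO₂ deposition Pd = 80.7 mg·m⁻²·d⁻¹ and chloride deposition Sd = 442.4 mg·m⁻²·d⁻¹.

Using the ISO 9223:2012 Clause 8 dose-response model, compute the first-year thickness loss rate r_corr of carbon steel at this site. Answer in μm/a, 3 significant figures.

carbon steel: f(T) = +0.150·(T−10) [T≤10 °C] = -1.0650
  sulphur-dioxide contribution → 13.86 μm/a
  chloride contribution → 20.01 μm/a
  ⇒ r_corr(carbon steel) = 33.88 μm/a

r_corr = 33.9 μm/a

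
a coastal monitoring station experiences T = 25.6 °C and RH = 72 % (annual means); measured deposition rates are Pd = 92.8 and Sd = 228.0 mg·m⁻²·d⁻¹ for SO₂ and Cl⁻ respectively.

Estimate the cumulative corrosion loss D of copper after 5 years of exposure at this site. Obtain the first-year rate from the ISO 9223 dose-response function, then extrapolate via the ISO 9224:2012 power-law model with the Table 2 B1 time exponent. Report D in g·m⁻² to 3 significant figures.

copper: T>10 °C ⇒ hinge -0.080·(25.6−10) = -1.2480
  SO₂ term: 0.0053·92.8^0.26·exp(0.059·72-1.2480) = 0.3457
  Cl⁻ term: 0.01025·228.0^0.27·exp(0.036·72+0.049·25.6) = 2.079
  r_corr = 0.3457 + 2.079 = 2.425 μm/a
ISO 9224: D(t) = r_corr · t^b with b = 0.667 (copper, B1)
  D(5) = 2.425 × 5^0.667 = 2.425 × 2.926 = 7.093 μm
  Mass loss = 7.093 μm × 8.96 g/cm³ = 63.56 g·m⁻²

D(5) = 63.6 g·m⁻²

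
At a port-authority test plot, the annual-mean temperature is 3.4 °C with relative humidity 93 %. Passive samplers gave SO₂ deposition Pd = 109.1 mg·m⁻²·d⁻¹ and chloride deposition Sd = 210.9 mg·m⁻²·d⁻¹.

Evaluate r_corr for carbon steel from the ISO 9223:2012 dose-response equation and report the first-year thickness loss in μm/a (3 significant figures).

r_corr = 118 μm/a

carbon steel: temperature factor f = +0.150·(-6.6) = -0.9900
  Pd branch = 1.77·Pd^0.52·e^(0.02·RH+f) = 48.47 μm/a
  Sd branch = 0.102·Sd^0.62·e^(0.033·RH+0.04·T) = 69.41 μm/a
  r_corr = 48.47 + 69.41 = 117.9 μm/a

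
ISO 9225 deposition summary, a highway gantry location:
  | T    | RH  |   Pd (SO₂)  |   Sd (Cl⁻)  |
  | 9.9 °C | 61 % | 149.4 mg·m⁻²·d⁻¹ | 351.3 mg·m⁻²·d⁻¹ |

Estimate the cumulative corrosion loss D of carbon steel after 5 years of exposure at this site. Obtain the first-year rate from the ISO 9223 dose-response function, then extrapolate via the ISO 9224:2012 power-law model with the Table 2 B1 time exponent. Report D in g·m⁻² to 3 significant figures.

carbon steel: T≤10 °C ⇒ hinge +0.150·(9.9−10) = -0.0150
  sulphur-dioxide contribution → 79.79 μm/a
  chloride contribution → 42.97 μm/a
  total first-year rate 122.8 μm/a
ISO 9224: D(t) = r_corr · t^b with b = 0.523 (carbon steel, B1)
  D(5) = 122.8 × 5^0.523 = 122.8 × 2.32 = 284.8 μm
  Mass loss = 284.8 μm × 7.85 g/cm³ = 2236 g·m⁻²

D(5) = 2.24e+03 g·m⁻²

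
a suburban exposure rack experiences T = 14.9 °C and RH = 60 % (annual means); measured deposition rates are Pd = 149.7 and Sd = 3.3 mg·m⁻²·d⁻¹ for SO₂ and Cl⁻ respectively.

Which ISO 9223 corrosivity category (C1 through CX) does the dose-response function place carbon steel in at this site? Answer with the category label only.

C4

carbon steel: temperature factor f = -0.054·(4.9) = -0.2646
  sulphur-dioxide contribution → 61 μm/a
  chloride contribution → 2.811 μm/a
  total first-year rate 63.81 μm/a
Category bounds: 50…80 μm/a bracket r_corr ⇒ C4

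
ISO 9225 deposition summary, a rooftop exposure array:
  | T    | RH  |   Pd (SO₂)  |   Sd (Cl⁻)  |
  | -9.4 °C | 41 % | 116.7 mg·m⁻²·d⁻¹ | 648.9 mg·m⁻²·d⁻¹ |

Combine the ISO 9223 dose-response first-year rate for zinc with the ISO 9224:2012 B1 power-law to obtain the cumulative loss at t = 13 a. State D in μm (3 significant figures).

D(13) = 6.18 μm

zinc: f(T) = +0.038·(T−10) [T≤10 °C] = -0.7372
  Pd branch = 0.0129·Pd^0.44·e^(0.046·RH+f) = 0.3304 μm/a
  Sd branch = 0.0175·Sd^0.57·e^(0.008·RH+0.085·T) = 0.438 μm/a
  sum: 0.3304 + 0.438 → r_corr = 0.7683 μm/a
Power-law: D(13) = r_corr · 13^0.813
  D(13) = 0.7683 × 13^0.813 = 0.7683 × 8.047 = 6.183 μm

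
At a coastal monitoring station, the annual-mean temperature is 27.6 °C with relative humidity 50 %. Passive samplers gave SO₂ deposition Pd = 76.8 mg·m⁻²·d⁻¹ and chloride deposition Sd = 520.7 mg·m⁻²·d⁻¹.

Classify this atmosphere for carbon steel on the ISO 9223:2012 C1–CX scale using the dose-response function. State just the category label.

carbon steel: f(T) = -0.054·(T−10) [T>10 °C] = -0.9504
  SO₂ term: 1.77·76.8^0.52·exp(0.02·50-0.9504) = 17.78
  Sd branch = 0.102·Sd^0.62·e^(0.033·RH+0.04·T) = 77.43 μm/a
  r_corr = 17.78 + 77.43 = 95.21 μm/a
ISO 9223 Table 2 (carbon steel): 80 < 95.2 ≤ 200 μm/a ⇒ C5

C5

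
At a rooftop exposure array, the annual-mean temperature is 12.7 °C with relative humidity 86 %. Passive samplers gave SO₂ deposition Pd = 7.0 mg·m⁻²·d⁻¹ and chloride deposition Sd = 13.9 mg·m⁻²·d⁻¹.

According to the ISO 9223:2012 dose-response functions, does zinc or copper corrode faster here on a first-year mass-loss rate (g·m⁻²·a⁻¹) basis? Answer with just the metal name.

zinc: temperature factor f = -0.071·(2.7) = -0.1917
  sulphur-dioxide contribution → 1.31 μm/a
  chloride contribution → 0.4594 μm/a
  total first-year rate 1.769 μm/a
  mass loss = 1.769 μm/a × 7.14 g/cm³ = 12.63 g·m⁻²·a⁻¹
copper: f(T) = -0.080·(T−10) [T>10 °C] = -0.2160
  sulphur-dioxide contribution → 1.132 μm/a
  chloride contribution → 0.8594 μm/a
  ⇒ r_corr(copper) = 1.991 μm/a
  mass loss = 1.991 μm/a × 8.96 g/cm³ = 17.84 g·m⁻²·a⁻¹
Ordering by g·m⁻²·a⁻¹: copper (17.8) > zinc (12.6)

copper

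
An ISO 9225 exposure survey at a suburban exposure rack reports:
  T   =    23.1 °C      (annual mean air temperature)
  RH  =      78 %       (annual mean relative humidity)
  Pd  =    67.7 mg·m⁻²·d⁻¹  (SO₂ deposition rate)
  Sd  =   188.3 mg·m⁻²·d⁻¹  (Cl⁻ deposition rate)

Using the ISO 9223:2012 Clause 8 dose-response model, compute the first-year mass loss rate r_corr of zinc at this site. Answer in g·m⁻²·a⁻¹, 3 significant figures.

zinc: f(T) = -0.071·(T−10) [T>10 °C] = -0.9301
  SO₂ term: 0.0129·67.7^0.44·exp(0.046·78-0.9301) = 1.176
  Cl⁻ term: 0.0175·188.3^0.57·exp(0.008·78+0.085·23.1) = 4.607
  sum: 1.176 + 4.607 → r_corr = 5.783 μm/a
Convert to mass loss: 5.783 μm/a × 7.14 g/cm³ = 41.29 g·m⁻²·a⁻¹

r_corr = 41.3 g·m⁻²·a⁻¹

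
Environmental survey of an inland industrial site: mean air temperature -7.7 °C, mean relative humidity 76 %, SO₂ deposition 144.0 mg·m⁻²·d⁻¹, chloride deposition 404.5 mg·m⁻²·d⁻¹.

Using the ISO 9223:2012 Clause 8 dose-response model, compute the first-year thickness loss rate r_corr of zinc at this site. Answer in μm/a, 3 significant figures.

r_corr = 2.45 μm/a

zinc: T≤10 °C ⇒ hinge +0.038·(-7.7−10) = -0.6726
  sulphur-dioxide contribution → 1.934 μm/a
  chloride contribution → 0.5114 μm/a
  ⇒ r_corr(zinc) = 2.445 μm/a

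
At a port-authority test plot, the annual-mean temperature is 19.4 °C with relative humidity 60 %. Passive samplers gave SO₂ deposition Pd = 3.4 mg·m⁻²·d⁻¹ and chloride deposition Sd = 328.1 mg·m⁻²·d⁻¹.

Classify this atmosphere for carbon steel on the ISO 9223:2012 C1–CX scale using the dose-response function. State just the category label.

C4

carbon steel: T>10 °C ⇒ hinge -0.054·(19.4−10) = -0.5076
  SO₂ term: 1.77·3.4^0.52·exp(0.02·60-0.5076) = 6.684
  Sd branch = 0.102·Sd^0.62·e^(0.033·RH+0.04·T) = 58.27 μm/a
  sum: 6.684 + 58.27 → r_corr = 64.95 μm/a
ISO 9223 Table 2 (carbon steel): 50 < 65 ≤ 80 μm/a ⇒ C4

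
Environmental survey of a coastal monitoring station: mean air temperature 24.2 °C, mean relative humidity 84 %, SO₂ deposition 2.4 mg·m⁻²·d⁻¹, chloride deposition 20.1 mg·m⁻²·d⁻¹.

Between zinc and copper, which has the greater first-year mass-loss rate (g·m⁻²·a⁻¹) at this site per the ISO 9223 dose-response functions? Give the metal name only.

copper

zinc: f(T) = -0.071·(T−10) [T>10 °C] = -1.0082
  Pd branch = 0.0129·Pd^0.44·e^(0.046·RH+f) = 0.3297 μm/a
  Sd branch = 0.0175·Sd^0.57·e^(0.008·RH+0.085·T) = 1.483 μm/a
  sum: 0.3297 + 1.483 → r_corr = 1.812 μm/a
  mass loss = 1.812 μm/a × 7.14 g/cm³ = 12.94 g·m⁻²·a⁻¹
copper: T>10 °C ⇒ hinge -0.080·(24.2−10) = -1.1360
  Pd branch = 0.0053·Pd^0.26·e^(0.059·RH+f) = 0.3035 μm/a
  Cl⁻ term: 0.01025·20.1^0.27·exp(0.036·84+0.049·24.2) = 1.552
  sum: 0.3035 + 1.552 → r_corr = 1.855 μm/a
  mass loss = 1.855 μm/a × 8.96 g/cm³ = 16.62 g·m⁻²·a⁻¹
Ordering by g·m⁻²·a⁻¹: copper (16.6) > zinc (12.9)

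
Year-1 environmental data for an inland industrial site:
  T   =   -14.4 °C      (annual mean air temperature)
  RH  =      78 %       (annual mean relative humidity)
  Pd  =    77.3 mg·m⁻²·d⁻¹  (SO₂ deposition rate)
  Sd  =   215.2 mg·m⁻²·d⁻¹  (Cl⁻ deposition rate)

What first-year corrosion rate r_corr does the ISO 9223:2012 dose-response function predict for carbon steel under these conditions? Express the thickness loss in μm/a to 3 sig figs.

carbon steel: f(T) = +0.150·(T−10) [T≤10 °C] = -3.6600
  sulphur-dioxide contribution → 2.079 μm/a
  chloride contribution → 21.02 μm/a
  ⇒ r_corr(carbon steel) = 23.1 μm/a

r_corr = 23.1 μm/a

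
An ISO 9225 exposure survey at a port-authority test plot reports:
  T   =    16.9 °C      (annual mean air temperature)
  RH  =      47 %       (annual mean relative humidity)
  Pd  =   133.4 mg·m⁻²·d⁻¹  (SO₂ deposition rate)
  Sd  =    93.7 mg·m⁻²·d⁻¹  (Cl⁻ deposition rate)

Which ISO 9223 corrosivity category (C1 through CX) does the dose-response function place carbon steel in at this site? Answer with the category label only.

carbon steel: T>10 °C ⇒ hinge -0.054·(16.9−10) = -0.3726
  Pd branch = 1.77·Pd^0.52·e^(0.02·RH+f) = 39.76 μm/a
  Sd branch = 0.102·Sd^0.62·e^(0.033·RH+0.04·T) = 15.79 μm/a
  r_corr = 39.76 + 15.79 = 55.55 μm/a
55.5 μm/a falls in (50, 80] for carbon steel → category C4

C4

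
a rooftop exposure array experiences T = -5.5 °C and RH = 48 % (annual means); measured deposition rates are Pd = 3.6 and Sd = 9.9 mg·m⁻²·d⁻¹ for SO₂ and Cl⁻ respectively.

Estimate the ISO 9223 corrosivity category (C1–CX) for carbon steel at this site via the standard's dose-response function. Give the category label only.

C2

carbon steel: temperature factor f = +0.150·(-15.5) = -2.3250
  SO₂ term: 1.77·3.6^0.52·exp(0.02·48-2.3250) = 0.8799
  Sd branch = 0.102·Sd^0.62·e^(0.033·RH+0.04·T) = 1.653 μm/a
  r_corr = 0.8799 + 1.653 = 2.533 μm/a
ISO 9223 Table 2 (carbon steel): 1.3 < 2.53 ≤ 25 μm/a ⇒ C2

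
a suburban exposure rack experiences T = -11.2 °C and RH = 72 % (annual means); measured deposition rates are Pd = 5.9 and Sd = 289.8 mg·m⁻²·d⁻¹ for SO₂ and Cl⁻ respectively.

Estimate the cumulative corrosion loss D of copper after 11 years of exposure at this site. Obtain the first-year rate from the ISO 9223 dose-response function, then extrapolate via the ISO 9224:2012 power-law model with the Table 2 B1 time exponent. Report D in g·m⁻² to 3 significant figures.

copper: temperature factor f = +0.126·(-21.2) = -2.6712
  Pd branch = 0.0053·Pd^0.26·e^(0.059·RH+f) = 0.04069 μm/a
  Cl⁻ term: 0.01025·289.8^0.27·exp(0.036·72+0.049·-11.2) = 0.3655
  sum: 0.04069 + 0.3655 → r_corr = 0.4062 μm/a
Power-law: D(11) = r_corr · 11^0.667
  D(11) = 0.4062 × 11^0.667 = 0.4062 × 4.95 = 2.01 μm
  Mass loss = 2.01 μm × 8.96 g/cm³ = 18.01 g·m⁻²

D(11) = 18.0 g·m⁻²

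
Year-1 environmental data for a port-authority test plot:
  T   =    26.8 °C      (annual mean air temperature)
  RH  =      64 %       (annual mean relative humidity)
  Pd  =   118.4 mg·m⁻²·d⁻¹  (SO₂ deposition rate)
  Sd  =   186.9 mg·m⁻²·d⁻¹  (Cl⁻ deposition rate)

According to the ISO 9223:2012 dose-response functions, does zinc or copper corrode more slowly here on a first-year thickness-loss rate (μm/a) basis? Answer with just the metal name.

copper

zinc: f(T) = -0.071·(T−10) [T>10 °C] = -1.1928
  sulphur-dioxide contribution → 0.6073 μm/a
  chloride contribution → 5.617 μm/a
  ⇒ r_corr(zinc) = 6.225 μm/a
copper: f(T) = -0.080·(T−10) [T>10 °C] = -1.3440
  sulphur-dioxide contribution → 0.2087 μm/a
  chloride contribution → 1.567 μm/a
  ⇒ r_corr(copper) = 1.775 μm/a
Ordering by μm/a: zinc (6.22) > copper (1.78)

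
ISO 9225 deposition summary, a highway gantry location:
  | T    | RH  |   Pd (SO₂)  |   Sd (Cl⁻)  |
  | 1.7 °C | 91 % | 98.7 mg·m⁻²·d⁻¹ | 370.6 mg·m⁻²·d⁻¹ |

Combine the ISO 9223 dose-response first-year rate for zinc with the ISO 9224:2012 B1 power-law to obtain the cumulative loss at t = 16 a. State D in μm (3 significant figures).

D(16) = 56.1 μm

zinc: temperature factor f = +0.038·(-8.3) = -0.3154
  Pd branch = 0.0129·Pd^0.44·e^(0.046·RH+f) = 4.667 μm/a
  Cl⁻ term: 0.0175·370.6^0.57·exp(0.008·91+0.085·1.7) = 1.22
  r_corr = 4.667 + 1.22 = 5.887 μm/a
ISO 9224: D(t) = r_corr · t^b with b = 0.813 (zinc, B1)
  D(16) = 5.887 × 16^0.813 = 5.887 × 9.527 = 56.08 μm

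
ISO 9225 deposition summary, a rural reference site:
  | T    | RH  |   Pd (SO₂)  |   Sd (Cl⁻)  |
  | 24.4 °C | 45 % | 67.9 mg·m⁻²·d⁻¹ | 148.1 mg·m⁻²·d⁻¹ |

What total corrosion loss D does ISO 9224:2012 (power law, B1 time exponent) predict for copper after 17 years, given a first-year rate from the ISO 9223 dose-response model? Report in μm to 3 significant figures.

D(17) = 4.84 μm

copper: temperature factor f = -0.080·(14.4) = -1.1520
  Pd branch = 0.0053·Pd^0.26·e^(0.059·RH+f) = 0.07134 μm/a
  Sd branch = 0.01025·Sd^0.27·e^(0.036·RH+0.049·T) = 0.66 μm/a
  sum: 0.07134 + 0.66 → r_corr = 0.7314 μm/a
ISO 9224: D(t) = r_corr · t^b with b = 0.667 (copper, B1)
  D(17) = 0.7314 × 17^0.667 = 0.7314 × 6.618 = 4.84 μm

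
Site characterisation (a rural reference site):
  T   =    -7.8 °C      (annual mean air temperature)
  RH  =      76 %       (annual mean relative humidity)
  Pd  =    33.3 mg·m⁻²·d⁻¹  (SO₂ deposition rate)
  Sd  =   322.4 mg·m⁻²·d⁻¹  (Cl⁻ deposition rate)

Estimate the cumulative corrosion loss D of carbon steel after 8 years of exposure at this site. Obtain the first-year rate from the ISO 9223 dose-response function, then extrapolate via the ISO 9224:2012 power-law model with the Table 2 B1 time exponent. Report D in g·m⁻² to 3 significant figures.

carbon steel: T≤10 °C ⇒ hinge +0.150·(-7.8−10) = -2.6700
  sulphur-dioxide contribution → 3.469 μm/a
  chloride contribution → 32.92 μm/a
  ⇒ r_corr(carbon steel) = 36.39 μm/a
Long-term exponent b (ISO 9224 Table 2, B1) = 0.523
  D(8) = 36.39 × 8^0.523 = 36.39 × 2.967 = 108 μm
  Mass loss = 108 μm × 7.85 g/cm³ = 847.6 g·m⁻²

D(8) = 848 g·m⁻²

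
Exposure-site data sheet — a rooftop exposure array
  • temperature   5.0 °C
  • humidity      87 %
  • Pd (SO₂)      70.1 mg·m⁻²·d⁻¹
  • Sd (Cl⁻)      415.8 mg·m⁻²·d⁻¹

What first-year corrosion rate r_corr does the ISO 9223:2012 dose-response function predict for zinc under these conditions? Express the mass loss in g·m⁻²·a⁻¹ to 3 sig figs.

r_corr = 39.0 g·m⁻²·a⁻¹

zinc: f(T) = +0.038·(T−10) [T≤10 °C] = -0.1900
  SO₂ term: 0.0129·70.1^0.44·exp(0.046·87-0.1900) = 3.786
  Cl⁻ term: 0.0175·415.8^0.57·exp(0.008·87+0.085·5.0) = 1.67
  sum: 3.786 + 1.67 → r_corr = 5.456 μm/a
Convert to mass loss: 5.456 μm/a × 7.14 g/cm³ = 38.96 g·m⁻²·a⁻¹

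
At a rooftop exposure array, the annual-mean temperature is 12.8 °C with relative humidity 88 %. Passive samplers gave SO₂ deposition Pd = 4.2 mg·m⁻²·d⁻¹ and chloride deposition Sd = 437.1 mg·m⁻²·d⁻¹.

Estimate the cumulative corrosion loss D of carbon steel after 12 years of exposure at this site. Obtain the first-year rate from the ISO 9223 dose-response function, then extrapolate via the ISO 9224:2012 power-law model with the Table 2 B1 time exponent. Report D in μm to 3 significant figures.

carbon steel: temperature factor f = -0.054·(2.8) = -0.1512
  SO₂ term: 1.77·4.2^0.52·exp(0.02·88-0.1512) = 18.65
  Cl⁻ term: 0.102·437.1^0.62·exp(0.033·88+0.04·12.8) = 134.7
  r_corr = 18.65 + 134.7 = 153.3 μm/a
ISO 9224: D(t) = r_corr · t^b with b = 0.523 (carbon steel, B1)
  D(12) = 153.3 × 12^0.523 = 153.3 × 3.668 = 562.4 μm

D(12) = 562 μm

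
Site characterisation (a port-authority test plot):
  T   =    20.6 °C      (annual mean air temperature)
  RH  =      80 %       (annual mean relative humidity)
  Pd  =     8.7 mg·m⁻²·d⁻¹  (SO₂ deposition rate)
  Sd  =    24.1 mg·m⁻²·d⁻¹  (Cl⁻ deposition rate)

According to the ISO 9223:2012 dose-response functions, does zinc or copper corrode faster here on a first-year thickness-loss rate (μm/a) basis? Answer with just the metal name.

zinc: temperature factor f = -0.071·(10.6) = -0.7526
  sulphur-dioxide contribution → 0.6242 μm/a
  chloride contribution → 1.173 μm/a
  ⇒ r_corr(zinc) = 1.797 μm/a
copper: T>10 °C ⇒ hinge -0.080·(20.6−10) = -0.8480
  sulphur-dioxide contribution → 0.4468 μm/a
  chloride contribution → 1.183 μm/a
  total first-year rate 1.63 μm/a
Ordering by μm/a: zinc (1.8) > copper (1.63)

zinc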